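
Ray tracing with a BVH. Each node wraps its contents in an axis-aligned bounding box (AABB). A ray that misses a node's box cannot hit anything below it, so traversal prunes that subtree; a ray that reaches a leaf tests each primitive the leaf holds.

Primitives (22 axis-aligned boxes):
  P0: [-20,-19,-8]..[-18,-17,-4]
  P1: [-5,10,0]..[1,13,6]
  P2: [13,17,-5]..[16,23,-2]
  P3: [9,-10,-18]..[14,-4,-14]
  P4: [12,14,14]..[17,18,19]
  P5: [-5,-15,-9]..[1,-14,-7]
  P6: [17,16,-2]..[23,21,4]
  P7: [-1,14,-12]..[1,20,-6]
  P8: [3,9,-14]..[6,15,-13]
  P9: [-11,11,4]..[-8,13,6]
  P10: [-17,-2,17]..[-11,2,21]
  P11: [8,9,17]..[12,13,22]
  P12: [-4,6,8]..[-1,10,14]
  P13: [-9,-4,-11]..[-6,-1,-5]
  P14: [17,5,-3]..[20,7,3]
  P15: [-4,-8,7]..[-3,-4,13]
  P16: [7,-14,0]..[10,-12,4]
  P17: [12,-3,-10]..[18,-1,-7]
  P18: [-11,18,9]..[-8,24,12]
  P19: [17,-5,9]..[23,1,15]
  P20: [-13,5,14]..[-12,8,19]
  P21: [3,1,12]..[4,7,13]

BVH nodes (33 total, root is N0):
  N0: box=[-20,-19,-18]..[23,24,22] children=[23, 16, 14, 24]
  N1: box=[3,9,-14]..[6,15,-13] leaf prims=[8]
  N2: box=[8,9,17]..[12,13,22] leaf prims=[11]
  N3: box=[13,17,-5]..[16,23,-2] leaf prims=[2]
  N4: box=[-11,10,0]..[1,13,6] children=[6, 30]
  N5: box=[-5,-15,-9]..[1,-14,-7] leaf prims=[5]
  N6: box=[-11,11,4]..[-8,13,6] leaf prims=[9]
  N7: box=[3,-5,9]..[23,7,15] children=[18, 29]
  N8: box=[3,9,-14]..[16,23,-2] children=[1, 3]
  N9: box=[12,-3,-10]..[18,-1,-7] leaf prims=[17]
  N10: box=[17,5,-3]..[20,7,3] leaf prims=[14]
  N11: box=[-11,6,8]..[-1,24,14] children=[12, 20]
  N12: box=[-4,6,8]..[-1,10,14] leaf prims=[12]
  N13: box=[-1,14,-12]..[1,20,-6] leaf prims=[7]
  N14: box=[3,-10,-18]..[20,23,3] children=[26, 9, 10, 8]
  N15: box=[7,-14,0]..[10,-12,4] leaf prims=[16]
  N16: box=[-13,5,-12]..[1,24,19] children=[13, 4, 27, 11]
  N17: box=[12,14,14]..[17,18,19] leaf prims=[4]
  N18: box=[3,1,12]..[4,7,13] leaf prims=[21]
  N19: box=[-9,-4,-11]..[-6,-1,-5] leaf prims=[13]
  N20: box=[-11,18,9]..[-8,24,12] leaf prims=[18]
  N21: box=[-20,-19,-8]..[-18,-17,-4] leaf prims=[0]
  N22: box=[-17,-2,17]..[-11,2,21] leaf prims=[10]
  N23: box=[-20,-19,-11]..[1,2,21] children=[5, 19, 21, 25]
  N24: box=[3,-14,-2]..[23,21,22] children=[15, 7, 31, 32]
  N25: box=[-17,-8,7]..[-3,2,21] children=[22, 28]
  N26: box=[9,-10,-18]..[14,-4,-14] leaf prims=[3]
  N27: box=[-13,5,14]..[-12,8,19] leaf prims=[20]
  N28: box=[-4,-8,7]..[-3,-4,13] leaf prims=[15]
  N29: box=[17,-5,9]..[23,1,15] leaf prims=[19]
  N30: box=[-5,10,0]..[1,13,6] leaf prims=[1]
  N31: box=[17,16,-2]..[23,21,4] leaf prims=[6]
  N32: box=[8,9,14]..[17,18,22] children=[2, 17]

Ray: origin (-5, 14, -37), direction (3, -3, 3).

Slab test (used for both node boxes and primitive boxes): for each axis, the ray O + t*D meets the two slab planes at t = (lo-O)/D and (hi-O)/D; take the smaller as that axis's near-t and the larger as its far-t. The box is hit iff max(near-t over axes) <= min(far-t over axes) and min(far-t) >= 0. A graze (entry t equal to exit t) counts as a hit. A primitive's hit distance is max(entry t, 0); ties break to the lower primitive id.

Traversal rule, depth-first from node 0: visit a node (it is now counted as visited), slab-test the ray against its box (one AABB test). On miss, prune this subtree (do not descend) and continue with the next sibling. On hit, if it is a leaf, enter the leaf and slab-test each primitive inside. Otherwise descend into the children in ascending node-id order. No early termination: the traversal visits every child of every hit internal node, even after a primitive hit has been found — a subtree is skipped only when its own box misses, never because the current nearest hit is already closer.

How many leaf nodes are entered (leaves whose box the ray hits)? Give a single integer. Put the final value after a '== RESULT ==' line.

Walk:
N0 x:[-5,28/3] y:[-10/3,11] z:[19/3,59/3] -> hit [19/3,28/3], descend [14, 16, 23, 24]
  N14 x:[8/3,25/3] y:[-3,8] z:[19/3,40/3] -> hit [19/3,8], descend [8, 9, 10, 26]
    N8 x:[8/3,7] y:[-3,5/3] z:[23/3,35/3] -> miss, prune
    N9 x:[17/3,23/3] y:[5,17/3] z:[9,10] -> miss, prune
    N10 x:[22/3,25/3] y:[7/3,3] z:[34/3,40/3] -> miss, prune
    N26 x:[14/3,19/3] y:[6,8] z:[19/3,23/3] -> hit [19/3,19/3] leaf, test {P3@t=19/3}
  N16 x:[-8/3,2] y:[-10/3,3] z:[25/3,56/3] -> miss, prune
  N23 x:[-5,2] y:[4,11] z:[26/3,58/3] -> miss, prune
  N24 x:[8/3,28/3] y:[-7/3,28/3] z:[35/3,59/3] -> miss, prune

Visited [0, 14, 8, 9, 10, 26, 16, 23, 24]. Tests: 9 box, 1 leaf. Nearest: P3.

== RESULT ==
1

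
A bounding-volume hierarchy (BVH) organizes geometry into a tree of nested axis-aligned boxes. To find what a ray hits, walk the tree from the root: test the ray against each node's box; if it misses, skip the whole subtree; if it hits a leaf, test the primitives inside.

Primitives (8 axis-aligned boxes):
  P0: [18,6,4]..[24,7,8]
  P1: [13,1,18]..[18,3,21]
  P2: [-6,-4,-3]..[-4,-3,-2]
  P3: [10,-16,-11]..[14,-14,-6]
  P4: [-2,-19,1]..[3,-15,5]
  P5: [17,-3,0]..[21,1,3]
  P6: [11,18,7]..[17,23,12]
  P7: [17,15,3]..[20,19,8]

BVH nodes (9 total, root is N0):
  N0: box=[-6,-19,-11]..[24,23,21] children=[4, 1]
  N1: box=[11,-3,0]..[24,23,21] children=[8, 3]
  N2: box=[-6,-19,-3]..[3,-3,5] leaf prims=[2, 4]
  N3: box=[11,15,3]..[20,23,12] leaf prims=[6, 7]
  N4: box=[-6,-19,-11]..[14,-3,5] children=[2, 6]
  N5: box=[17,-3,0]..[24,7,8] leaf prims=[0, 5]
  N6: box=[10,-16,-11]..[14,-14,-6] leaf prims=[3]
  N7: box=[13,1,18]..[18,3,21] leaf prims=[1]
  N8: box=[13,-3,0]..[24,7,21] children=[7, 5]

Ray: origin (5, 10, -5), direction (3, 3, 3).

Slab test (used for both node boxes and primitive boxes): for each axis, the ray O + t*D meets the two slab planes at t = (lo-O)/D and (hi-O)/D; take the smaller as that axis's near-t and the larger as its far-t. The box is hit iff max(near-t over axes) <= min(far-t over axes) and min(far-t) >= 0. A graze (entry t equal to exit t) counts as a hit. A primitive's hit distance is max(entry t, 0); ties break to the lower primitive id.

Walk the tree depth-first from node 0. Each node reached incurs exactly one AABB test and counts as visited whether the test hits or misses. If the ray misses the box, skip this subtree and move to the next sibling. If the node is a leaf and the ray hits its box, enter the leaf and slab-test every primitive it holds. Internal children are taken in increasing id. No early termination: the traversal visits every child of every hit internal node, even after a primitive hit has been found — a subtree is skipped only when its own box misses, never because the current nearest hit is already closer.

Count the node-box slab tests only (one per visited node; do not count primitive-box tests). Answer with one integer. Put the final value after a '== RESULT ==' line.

Traverse from the root:
N0 x:[-11/3,19/3] y:[-29/3,13/3] z:[-2,26/3] -> hit [-2,13/3], descend [1, 4]
  N1 x:[2,19/3] y:[-13/3,13/3] z:[5/3,26/3] -> hit [2,13/3], descend [3, 8]
    N3 x:[2,5] y:[5/3,13/3] z:[8/3,17/3] -> hit [8/3,13/3] leaf, test {P6@t=4, P7(miss)}
    N8 x:[8/3,19/3] y:[-13/3,-1] z:[5/3,26/3] -> miss, prune
  N4 x:[-11/3,3] y:[-29/3,-13/3] z:[-2,10/3] -> miss, prune

Visited [0, 1, 3, 8, 4]. Tests: 5 box, 1 leaf. Nearest: P6.

== RESULT ==
5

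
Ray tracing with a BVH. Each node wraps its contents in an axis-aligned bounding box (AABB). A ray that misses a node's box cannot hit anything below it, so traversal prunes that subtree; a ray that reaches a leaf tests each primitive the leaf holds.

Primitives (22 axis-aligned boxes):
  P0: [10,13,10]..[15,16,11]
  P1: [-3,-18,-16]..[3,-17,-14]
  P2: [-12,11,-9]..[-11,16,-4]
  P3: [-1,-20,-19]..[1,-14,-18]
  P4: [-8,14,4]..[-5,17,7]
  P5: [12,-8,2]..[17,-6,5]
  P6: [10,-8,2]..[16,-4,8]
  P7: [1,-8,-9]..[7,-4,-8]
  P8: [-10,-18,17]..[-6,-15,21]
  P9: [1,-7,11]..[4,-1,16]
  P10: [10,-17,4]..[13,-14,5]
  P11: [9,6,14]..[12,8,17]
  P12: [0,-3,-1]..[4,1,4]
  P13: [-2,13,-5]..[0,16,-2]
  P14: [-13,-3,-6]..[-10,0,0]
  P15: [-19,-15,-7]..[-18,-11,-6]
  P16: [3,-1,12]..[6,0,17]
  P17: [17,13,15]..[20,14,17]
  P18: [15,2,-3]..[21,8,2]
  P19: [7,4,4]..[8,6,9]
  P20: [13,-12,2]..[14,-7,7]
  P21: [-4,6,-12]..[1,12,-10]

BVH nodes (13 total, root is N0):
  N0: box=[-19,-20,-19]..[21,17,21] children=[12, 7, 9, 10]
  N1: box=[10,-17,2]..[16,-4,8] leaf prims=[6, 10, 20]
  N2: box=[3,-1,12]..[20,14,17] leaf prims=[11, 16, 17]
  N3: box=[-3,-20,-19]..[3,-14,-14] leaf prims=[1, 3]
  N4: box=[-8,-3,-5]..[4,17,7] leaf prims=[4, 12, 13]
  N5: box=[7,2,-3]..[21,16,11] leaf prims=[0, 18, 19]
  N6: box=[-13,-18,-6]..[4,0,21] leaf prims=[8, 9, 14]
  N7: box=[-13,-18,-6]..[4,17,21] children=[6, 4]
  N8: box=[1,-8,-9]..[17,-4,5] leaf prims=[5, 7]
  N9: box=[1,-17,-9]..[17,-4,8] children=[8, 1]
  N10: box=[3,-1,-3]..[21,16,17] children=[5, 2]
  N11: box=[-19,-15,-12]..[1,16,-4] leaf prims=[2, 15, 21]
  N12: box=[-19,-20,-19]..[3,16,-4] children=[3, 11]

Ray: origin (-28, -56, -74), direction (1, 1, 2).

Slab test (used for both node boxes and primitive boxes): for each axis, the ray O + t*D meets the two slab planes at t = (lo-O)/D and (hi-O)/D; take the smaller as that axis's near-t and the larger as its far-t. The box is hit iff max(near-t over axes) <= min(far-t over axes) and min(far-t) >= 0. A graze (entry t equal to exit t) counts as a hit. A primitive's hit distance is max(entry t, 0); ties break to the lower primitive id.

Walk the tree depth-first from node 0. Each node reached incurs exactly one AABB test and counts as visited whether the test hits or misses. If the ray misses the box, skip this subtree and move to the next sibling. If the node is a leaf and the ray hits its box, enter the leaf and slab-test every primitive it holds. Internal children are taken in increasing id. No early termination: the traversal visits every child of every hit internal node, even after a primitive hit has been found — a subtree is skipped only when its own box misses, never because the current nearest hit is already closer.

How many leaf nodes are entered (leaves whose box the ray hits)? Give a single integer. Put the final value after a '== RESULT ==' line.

Traverse from the root:
N0 x:[9,49] y:[36,73] z:[55/2,95/2] -> hit [36,95/2], descend [7, 9, 10, 12]
  N7 x:[15,32] y:[38,73] z:[34,95/2] -> miss, prune
  N9 x:[29,45] y:[39,52] z:[65/2,41] -> hit [39,41], descend [1, 8]
    N1 x:[38,44] y:[39,52] z:[38,41] -> hit [39,41] leaf, test {P6(miss), P10@t=39, P20(miss)}
    N8 x:[29,45] y:[48,52] z:[65/2,79/2] -> miss, prune
  N10 x:[31,49] y:[55,72] z:[71/2,91/2] -> miss, prune
  N12 x:[9,31] y:[36,72] z:[55/2,35] -> miss, prune

Visited [0, 7, 9, 1, 8, 10, 12]. Tests: 7 box, 1 leaf. Nearest: P10.

== RESULT ==
1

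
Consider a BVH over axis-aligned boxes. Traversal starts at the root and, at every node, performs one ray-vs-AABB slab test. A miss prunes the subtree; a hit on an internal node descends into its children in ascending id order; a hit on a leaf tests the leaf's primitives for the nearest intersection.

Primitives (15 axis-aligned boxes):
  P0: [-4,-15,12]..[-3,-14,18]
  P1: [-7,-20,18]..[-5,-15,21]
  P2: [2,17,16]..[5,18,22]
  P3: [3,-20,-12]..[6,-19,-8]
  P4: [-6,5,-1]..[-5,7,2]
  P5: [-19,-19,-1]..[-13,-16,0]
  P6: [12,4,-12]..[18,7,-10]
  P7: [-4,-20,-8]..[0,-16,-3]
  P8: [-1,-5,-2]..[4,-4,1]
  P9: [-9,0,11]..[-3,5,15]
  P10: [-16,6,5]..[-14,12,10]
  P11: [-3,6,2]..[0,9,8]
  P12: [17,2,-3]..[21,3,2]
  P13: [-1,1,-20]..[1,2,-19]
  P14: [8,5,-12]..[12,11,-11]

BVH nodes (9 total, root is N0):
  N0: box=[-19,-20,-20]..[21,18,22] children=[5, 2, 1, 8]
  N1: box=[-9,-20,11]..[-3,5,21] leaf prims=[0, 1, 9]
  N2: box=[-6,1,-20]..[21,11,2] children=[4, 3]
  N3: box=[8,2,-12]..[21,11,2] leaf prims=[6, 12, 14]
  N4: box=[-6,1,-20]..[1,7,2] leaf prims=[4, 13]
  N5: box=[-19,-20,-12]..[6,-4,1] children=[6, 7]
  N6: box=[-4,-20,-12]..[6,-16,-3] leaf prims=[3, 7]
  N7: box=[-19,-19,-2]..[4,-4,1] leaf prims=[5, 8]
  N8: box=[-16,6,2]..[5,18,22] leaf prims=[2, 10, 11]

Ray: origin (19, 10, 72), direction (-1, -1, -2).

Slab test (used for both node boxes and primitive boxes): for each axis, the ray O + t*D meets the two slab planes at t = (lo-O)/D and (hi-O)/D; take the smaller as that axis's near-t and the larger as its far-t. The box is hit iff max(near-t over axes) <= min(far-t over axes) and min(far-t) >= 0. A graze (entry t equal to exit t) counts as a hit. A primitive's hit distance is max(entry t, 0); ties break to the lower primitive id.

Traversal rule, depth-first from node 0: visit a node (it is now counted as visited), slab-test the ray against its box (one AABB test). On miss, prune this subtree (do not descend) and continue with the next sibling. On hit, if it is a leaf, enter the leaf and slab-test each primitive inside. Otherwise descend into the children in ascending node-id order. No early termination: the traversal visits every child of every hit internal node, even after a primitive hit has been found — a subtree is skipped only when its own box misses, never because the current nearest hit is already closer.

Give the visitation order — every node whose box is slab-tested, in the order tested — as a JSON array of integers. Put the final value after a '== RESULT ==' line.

Trace the traversal:
N0 x:[-2,38] y:[-8,30] z:[25,46] -> hit [25,30], descend [1, 2, 5, 8]
  N1 x:[22,28] y:[5,30] z:[51/2,61/2] -> hit [51/2,28] leaf, test {P0(miss), P1@t=51/2, P9(miss)}
  N2 x:[-2,25] y:[-1,9] z:[35,46] -> miss, prune
  N5 x:[13,38] y:[14,30] z:[71/2,42] -> miss, prune
  N8 x:[14,35] y:[-8,4] z:[25,35] -> miss, prune

5 AABB tests over nodes [0, 1, 2, 5, 8]; 1 leaf entered; closest P1.

== RESULT ==
[0, 1, 2, 5, 8]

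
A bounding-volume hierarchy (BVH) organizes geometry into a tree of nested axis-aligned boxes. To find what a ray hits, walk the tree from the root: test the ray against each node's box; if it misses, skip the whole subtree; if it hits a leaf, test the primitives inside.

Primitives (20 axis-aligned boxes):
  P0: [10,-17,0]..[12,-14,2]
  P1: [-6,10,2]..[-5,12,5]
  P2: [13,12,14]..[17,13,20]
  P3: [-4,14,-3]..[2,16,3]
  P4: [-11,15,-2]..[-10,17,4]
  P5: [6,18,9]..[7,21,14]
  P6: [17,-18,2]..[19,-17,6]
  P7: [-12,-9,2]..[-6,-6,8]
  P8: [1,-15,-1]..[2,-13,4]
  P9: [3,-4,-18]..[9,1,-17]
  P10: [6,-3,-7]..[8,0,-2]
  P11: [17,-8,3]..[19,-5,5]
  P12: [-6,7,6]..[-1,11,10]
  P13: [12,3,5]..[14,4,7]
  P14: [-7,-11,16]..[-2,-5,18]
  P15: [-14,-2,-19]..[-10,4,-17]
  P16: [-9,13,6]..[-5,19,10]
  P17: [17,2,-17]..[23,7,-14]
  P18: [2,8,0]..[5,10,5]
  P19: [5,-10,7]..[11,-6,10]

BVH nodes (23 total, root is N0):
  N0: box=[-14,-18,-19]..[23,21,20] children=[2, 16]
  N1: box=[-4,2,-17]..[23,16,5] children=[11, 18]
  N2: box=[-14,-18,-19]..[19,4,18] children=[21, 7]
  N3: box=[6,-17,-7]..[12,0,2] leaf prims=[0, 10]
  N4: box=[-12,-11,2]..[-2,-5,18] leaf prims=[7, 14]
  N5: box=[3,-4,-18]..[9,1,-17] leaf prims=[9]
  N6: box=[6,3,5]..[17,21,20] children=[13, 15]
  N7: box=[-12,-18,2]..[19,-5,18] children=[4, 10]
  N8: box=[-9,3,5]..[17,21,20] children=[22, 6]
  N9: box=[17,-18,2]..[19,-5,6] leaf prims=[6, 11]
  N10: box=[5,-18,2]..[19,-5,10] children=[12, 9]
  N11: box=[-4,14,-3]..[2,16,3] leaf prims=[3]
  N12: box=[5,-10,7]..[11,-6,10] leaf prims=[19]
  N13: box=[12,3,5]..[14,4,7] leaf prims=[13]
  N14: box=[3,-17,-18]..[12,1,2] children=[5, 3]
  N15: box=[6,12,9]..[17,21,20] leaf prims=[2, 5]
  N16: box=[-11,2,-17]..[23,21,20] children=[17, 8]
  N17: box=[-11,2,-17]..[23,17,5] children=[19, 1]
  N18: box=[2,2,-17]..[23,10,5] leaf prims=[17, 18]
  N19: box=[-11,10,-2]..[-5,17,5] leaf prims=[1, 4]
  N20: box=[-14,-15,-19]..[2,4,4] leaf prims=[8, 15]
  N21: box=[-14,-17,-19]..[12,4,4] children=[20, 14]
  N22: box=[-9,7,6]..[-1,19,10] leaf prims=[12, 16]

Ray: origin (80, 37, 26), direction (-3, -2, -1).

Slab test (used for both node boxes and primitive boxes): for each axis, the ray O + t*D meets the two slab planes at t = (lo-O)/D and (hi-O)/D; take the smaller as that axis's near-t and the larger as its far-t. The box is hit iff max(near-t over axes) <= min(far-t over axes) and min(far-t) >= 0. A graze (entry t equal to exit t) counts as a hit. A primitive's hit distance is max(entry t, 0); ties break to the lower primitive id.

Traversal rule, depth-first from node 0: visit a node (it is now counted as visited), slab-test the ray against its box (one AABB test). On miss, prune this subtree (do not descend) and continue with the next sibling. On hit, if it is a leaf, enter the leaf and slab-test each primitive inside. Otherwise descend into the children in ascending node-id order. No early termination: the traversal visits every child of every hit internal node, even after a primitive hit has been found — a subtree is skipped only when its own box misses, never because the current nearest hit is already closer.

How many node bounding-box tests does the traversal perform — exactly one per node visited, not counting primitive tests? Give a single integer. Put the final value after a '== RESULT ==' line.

Walk:
N0 x:[19,94/3] y:[8,55/2] z:[6,45] -> hit [19,55/2], descend [2, 16]
  N2 x:[61/3,94/3] y:[33/2,55/2] z:[8,45] -> hit [61/3,55/2], descend [7, 21]
    N7 x:[61/3,92/3] y:[21,55/2] z:[8,24] -> hit [21,24], descend [4, 10]
      N4 x:[82/3,92/3] y:[21,24] z:[8,24] -> miss, prune
      N10 x:[61/3,25] y:[21,55/2] z:[16,24] -> hit [21,24], descend [9, 12]
        N9 x:[61/3,21] y:[21,55/2] z:[20,24] -> hit [21,21] leaf, test {P6(miss), P11@t=21}
        N12 x:[23,25] y:[43/2,47/2] z:[16,19] -> miss, prune
    N21 x:[68/3,94/3] y:[33/2,27] z:[22,45] -> hit [68/3,27], descend [14, 20]
      N14 x:[68/3,77/3] y:[18,27] z:[24,44] -> hit [24,77/3], descend [3, 5]
        N3 x:[68/3,74/3] y:[37/2,27] z:[24,33] -> hit [24,74/3] leaf, test {P0(miss), P10(miss)}
        N5 x:[71/3,77/3] y:[18,41/2] z:[43,44] -> miss, prune
      N20 x:[26,94/3] y:[33/2,26] z:[22,45] -> hit [26,26] leaf, test {P8@t=26, P15(miss)}
  N16 x:[19,91/3] y:[8,35/2] z:[6,43] -> miss, prune

13 AABB tests over nodes [0, 2, 7, 4, 10, 9, 12, 21, 14, 3, 5, 20, 16]; 3 leaves entered; closest P11.

== RESULT ==
13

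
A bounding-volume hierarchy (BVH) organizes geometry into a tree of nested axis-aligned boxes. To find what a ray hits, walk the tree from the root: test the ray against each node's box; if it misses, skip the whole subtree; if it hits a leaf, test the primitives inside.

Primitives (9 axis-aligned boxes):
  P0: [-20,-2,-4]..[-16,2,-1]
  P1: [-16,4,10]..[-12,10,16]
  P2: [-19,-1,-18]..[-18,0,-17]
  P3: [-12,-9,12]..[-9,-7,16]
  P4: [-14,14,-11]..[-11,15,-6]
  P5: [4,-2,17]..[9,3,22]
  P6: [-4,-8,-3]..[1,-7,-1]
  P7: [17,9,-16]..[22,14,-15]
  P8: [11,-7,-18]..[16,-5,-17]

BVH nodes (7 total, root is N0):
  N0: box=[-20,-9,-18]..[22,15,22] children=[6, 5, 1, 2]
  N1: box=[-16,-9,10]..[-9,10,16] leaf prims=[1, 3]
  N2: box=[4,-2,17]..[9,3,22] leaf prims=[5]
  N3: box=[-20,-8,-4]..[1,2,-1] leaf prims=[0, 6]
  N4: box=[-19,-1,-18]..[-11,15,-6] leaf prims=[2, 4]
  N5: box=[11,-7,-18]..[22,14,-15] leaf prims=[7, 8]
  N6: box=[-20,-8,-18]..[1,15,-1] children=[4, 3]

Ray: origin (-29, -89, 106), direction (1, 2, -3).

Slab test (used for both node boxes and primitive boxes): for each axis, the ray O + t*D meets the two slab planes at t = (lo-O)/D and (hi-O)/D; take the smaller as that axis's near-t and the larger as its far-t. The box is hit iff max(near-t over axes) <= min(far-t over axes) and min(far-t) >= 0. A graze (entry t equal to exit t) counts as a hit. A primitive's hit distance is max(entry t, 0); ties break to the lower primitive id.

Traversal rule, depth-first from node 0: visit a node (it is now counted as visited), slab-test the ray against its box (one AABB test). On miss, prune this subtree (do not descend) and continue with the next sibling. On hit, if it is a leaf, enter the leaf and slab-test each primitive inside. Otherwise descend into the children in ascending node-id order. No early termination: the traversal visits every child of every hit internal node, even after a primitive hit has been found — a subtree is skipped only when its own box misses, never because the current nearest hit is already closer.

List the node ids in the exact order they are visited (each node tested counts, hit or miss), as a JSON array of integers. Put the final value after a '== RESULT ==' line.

Walk:
N0 x:[9,51] y:[40,52] z:[28,124/3] -> hit [40,124/3], descend [1, 2, 5, 6]
  N1 x:[13,20] y:[40,99/2] z:[30,32] -> miss, prune
  N2 x:[33,38] y:[87/2,46] z:[28,89/3] -> miss, prune
  N5 x:[40,51] y:[41,103/2] z:[121/3,124/3] -> hit [41,124/3] leaf, test {P7(miss), P8@t=41}
  N6 x:[9,30] y:[81/2,52] z:[107/3,124/3] -> miss, prune

Visited [0, 1, 2, 5, 6]. Tests: 5 box, 1 leaf. Nearest: P8.

== RESULT ==
[0, 1, 2, 5, 6]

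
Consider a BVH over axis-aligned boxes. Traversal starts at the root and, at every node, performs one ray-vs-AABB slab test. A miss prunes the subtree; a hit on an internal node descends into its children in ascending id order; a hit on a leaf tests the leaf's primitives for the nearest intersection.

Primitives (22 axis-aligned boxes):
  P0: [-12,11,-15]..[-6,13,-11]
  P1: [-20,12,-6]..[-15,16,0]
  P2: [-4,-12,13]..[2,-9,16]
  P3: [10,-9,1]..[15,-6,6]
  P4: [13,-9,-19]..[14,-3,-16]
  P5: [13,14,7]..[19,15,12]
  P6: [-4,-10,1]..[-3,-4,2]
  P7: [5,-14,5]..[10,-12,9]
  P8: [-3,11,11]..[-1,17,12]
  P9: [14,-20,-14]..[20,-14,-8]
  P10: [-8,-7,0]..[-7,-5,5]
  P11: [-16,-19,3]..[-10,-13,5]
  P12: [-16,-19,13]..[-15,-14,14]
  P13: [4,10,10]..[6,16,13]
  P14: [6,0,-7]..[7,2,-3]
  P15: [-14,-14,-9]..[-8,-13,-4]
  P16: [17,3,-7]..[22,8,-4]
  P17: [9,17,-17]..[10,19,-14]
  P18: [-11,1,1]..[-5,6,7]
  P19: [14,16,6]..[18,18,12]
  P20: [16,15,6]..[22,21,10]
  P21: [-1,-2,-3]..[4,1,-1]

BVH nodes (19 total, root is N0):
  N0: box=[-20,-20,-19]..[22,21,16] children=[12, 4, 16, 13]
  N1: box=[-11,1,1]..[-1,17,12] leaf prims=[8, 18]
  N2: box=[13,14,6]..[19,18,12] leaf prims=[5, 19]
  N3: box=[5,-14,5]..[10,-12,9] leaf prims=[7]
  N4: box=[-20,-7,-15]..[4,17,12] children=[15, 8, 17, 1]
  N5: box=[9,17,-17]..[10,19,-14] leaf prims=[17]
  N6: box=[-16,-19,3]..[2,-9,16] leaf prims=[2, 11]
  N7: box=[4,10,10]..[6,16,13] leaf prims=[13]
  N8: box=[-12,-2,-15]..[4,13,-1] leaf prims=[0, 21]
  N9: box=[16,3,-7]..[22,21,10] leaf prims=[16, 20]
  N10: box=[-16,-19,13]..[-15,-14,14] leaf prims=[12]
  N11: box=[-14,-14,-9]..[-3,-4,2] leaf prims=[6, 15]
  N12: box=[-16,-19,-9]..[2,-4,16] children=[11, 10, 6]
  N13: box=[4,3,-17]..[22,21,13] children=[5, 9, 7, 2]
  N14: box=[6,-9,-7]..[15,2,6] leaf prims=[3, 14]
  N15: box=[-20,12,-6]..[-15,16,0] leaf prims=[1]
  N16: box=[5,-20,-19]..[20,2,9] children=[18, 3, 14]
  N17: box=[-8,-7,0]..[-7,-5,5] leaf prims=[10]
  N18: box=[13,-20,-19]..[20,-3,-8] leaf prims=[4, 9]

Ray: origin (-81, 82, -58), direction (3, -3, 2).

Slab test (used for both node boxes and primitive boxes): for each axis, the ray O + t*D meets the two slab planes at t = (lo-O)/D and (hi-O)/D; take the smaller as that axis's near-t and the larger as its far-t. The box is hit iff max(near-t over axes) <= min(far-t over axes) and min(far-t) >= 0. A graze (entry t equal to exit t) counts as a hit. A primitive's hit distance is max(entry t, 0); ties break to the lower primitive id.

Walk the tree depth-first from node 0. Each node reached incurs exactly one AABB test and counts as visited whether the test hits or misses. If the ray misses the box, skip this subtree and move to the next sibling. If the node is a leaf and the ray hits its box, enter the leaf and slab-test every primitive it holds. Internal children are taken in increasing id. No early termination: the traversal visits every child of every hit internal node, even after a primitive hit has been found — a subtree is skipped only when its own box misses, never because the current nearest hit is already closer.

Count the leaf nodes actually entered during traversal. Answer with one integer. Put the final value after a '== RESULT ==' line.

Trace the traversal:
N0 x:[61/3,103/3] y:[61/3,34] z:[39/2,37] -> hit [61/3,34], descend [4, 12, 13, 16]
  N4 x:[61/3,85/3] y:[65/3,89/3] z:[43/2,35] -> hit [65/3,85/3], descend [1, 8, 15, 17]
    N1 x:[70/3,80/3] y:[65/3,27] z:[59/2,35] -> miss, prune
    N8 x:[23,85/3] y:[23,28] z:[43/2,57/2] -> hit [23,28] leaf, test {P0@t=23, P21@t=55/2}
    N15 x:[61/3,22] y:[22,70/3] z:[26,29] -> miss, prune
    N17 x:[73/3,74/3] y:[29,89/3] z:[29,63/2] -> miss, prune
  N12 x:[65/3,83/3] y:[86/3,101/3] z:[49/2,37] -> miss, prune
  N13 x:[85/3,103/3] y:[61/3,79/3] z:[41/2,71/2] -> miss, prune
  N16 x:[86/3,101/3] y:[80/3,34] z:[39/2,67/2] -> hit [86/3,67/2], descend [3, 14, 18]
    N3 x:[86/3,91/3] y:[94/3,32] z:[63/2,67/2] -> miss, prune
    N14 x:[29,32] y:[80/3,91/3] z:[51/2,32] -> hit [29,91/3] leaf, test {P3@t=91/3, P14(miss)}
    N18 x:[94/3,101/3] y:[85/3,34] z:[39/2,25] -> miss, prune

order=[0, 4, 1, 8, 15, 17, 12, 13, 16, 3, 14, 18]  |boxes|=12  |leaves|=2  hit=P0

== RESULT ==
2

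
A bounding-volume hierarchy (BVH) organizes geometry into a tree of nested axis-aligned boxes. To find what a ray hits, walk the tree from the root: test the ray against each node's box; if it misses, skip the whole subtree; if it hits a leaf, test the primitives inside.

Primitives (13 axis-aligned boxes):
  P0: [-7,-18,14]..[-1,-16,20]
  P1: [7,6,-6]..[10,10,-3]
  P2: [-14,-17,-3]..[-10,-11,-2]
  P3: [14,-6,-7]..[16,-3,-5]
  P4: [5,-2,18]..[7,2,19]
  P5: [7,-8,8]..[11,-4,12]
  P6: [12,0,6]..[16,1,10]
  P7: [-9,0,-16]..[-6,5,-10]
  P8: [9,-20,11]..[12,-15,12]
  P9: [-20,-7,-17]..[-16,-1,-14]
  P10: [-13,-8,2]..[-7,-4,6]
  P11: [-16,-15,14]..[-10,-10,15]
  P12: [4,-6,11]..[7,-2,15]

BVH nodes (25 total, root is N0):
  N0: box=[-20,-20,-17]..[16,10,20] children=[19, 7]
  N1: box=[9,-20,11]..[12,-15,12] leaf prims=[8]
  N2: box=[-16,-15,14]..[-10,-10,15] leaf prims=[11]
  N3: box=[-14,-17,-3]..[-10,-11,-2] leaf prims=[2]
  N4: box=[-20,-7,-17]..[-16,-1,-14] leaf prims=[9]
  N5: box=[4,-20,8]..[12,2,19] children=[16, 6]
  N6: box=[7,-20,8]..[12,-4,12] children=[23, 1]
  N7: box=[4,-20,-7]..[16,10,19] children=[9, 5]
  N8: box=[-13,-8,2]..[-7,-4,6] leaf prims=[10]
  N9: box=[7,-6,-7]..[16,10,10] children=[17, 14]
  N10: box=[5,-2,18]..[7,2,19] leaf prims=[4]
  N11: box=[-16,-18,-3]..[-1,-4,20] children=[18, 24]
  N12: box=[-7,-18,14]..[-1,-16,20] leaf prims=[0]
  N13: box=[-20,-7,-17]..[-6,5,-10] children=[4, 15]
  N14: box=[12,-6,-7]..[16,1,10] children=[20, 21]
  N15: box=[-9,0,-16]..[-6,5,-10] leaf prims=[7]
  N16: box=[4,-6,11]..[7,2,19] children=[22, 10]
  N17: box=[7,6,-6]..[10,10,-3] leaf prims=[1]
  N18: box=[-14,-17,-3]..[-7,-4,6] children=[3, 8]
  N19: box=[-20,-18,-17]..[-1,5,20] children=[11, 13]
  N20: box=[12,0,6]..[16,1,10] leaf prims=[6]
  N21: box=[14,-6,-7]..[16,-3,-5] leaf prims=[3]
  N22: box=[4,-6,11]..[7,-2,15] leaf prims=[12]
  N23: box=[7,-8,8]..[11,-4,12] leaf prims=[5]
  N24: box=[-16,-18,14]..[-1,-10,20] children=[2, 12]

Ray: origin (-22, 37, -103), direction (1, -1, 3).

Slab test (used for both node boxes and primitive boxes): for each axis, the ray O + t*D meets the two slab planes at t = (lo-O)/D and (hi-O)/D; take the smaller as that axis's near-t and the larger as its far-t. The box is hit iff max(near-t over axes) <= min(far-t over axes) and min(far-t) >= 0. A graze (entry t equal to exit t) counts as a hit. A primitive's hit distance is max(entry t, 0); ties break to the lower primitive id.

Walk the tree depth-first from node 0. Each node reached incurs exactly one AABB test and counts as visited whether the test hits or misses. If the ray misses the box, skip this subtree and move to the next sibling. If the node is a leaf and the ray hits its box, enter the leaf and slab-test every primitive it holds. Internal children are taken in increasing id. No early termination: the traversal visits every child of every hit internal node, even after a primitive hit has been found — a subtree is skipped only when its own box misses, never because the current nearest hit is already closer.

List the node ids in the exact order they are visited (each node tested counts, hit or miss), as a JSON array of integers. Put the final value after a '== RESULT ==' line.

Walk:
N0 x:[2,38] y:[27,57] z:[86/3,41] -> hit [86/3,38], descend [7, 19]
  N7 x:[26,38] y:[27,57] z:[32,122/3] -> hit [32,38], descend [5, 9]
    N5 x:[26,34] y:[35,57] z:[37,122/3] -> miss, prune
    N9 x:[29,38] y:[27,43] z:[32,113/3] -> hit [32,113/3], descend [14, 17]
      N14 x:[34,38] y:[36,43] z:[32,113/3] -> hit [36,113/3], descend [20, 21]
        N20 x:[34,38] y:[36,37] z:[109/3,113/3] -> hit [109/3,37] leaf, test {P6@t=109/3}
        N21 x:[36,38] y:[40,43] z:[32,98/3] -> miss, prune
      N17 x:[29,32] y:[27,31] z:[97/3,100/3] -> miss, prune
  N19 x:[2,21] y:[32,55] z:[86/3,41] -> miss, prune

order=[0, 7, 5, 9, 14, 20, 21, 17, 19]  |boxes|=9  |leaves|=1  hit=P6

== RESULT ==
[0, 7, 5, 9, 14, 20, 21, 17, 19]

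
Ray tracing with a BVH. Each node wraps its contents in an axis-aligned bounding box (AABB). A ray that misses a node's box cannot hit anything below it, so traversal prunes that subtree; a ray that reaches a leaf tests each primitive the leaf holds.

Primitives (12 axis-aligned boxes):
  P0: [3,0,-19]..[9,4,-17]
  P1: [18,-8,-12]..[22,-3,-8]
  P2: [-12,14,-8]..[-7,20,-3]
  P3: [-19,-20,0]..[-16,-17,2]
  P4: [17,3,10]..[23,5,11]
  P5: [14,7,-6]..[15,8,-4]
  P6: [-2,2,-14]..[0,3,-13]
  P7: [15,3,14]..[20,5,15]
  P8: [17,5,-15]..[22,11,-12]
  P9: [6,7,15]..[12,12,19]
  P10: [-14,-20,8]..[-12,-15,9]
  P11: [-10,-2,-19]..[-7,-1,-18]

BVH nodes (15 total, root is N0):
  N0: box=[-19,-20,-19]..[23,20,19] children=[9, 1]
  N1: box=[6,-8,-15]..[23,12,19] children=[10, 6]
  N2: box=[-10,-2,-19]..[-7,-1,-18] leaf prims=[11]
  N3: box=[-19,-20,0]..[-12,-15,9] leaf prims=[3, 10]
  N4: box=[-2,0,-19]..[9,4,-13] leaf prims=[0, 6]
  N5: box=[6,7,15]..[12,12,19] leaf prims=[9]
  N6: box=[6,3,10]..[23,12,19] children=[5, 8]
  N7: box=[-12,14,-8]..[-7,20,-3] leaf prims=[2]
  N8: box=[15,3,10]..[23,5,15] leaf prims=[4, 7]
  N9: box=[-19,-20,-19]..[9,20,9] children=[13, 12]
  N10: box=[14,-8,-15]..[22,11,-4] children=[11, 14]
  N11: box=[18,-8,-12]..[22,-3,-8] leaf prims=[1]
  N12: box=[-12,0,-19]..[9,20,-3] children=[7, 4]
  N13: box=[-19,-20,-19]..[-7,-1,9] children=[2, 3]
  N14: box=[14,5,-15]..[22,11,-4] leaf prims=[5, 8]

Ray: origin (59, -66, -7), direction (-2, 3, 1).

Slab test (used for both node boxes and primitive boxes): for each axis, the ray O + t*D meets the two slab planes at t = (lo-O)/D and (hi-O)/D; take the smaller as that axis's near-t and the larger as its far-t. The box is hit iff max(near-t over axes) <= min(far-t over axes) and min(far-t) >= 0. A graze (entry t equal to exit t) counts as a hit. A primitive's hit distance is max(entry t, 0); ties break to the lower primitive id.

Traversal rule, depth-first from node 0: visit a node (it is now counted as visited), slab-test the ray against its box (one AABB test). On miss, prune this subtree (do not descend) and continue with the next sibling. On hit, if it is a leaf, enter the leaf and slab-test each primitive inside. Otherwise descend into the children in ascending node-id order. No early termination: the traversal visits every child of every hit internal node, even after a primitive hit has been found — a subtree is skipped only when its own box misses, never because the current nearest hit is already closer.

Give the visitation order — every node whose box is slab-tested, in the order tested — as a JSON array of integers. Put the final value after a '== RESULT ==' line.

Walk:
N0 x:[18,39] y:[46/3,86/3] z:[-12,26] -> hit [18,26], descend [1, 9]
  N1 x:[18,53/2] y:[58/3,26] z:[-8,26] -> hit [58/3,26], descend [6, 10]
    N6 x:[18,53/2] y:[23,26] z:[17,26] -> hit [23,26], descend [5, 8]
      N5 x:[47/2,53/2] y:[73/3,26] z:[22,26] -> hit [73/3,26] leaf, test {P9@t=73/3}
      N8 x:[18,22] y:[23,71/3] z:[17,22] -> miss, prune
    N10 x:[37/2,45/2] y:[58/3,77/3] z:[-8,3] -> miss, prune
  N9 x:[25,39] y:[46/3,86/3] z:[-12,16] -> miss, prune

7 AABB tests over nodes [0, 1, 6, 5, 8, 10, 9]; 1 leaf entered; closest P9.

== RESULT ==
[0, 1, 6, 5, 8, 10, 9]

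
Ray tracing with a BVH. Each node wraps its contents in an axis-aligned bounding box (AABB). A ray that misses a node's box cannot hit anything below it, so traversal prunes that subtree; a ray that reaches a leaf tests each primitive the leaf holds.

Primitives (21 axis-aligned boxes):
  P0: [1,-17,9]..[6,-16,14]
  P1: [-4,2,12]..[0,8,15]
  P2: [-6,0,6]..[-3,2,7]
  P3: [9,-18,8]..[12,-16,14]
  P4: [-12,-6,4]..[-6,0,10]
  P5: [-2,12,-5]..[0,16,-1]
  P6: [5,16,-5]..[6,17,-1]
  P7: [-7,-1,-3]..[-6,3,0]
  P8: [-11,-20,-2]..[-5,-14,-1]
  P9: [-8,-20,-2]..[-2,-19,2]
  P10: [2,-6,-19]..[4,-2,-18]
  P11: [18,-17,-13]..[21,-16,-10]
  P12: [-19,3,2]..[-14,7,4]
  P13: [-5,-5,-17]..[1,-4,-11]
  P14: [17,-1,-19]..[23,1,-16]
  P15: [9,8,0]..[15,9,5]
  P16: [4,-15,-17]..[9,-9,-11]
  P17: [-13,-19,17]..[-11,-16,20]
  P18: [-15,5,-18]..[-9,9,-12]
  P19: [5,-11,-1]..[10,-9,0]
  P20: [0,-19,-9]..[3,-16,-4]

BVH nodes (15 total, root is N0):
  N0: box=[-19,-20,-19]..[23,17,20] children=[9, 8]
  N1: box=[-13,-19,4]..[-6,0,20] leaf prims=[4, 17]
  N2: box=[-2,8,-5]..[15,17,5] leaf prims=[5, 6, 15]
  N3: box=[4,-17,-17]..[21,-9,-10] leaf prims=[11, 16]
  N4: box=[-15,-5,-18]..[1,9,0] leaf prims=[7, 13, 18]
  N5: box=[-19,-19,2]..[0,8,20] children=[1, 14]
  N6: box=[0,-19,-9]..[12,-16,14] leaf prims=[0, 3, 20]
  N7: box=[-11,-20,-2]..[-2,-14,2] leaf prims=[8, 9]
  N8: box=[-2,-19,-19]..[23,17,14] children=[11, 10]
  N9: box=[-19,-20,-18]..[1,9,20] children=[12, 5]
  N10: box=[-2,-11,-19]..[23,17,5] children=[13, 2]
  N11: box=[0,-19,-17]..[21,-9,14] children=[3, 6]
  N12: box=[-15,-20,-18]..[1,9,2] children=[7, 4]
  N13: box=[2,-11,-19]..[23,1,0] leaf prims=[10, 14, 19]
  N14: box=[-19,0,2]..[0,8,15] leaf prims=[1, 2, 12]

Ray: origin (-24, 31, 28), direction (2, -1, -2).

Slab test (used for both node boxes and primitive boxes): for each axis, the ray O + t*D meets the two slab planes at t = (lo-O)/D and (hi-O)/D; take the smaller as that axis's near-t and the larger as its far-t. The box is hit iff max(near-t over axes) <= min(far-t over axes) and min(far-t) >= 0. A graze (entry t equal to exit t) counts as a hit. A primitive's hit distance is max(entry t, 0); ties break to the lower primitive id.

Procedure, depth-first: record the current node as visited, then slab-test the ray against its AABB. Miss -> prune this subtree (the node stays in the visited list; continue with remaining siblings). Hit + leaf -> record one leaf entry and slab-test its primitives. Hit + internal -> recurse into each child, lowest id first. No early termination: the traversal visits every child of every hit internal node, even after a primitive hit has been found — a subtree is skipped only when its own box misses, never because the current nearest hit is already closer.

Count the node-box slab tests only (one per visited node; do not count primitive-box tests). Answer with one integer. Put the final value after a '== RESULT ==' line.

Traverse from the root:
N0 x:[5/2,47/2] y:[14,51] z:[4,47/2] -> hit [14,47/2], descend [8, 9]
  N8 x:[11,47/2] y:[14,50] z:[7,47/2] -> hit [14,47/2], descend [10, 11]
    N10 x:[11,47/2] y:[14,42] z:[23/2,47/2] -> hit [14,47/2], descend [2, 13]
      N2 x:[11,39/2] y:[14,23] z:[23/2,33/2] -> hit [14,33/2] leaf, test {P5(miss), P6@t=29/2, P15(miss)}
      N13 x:[13,47/2] y:[30,42] z:[14,47/2] -> miss, prune
    N11 x:[12,45/2] y:[40,50] z:[7,45/2] -> miss, prune
  N9 x:[5/2,25/2] y:[22,51] z:[4,23] -> miss, prune

order=[0, 8, 10, 2, 13, 11, 9]  |boxes|=7  |leaves|=1  hit=P6

== RESULT ==
7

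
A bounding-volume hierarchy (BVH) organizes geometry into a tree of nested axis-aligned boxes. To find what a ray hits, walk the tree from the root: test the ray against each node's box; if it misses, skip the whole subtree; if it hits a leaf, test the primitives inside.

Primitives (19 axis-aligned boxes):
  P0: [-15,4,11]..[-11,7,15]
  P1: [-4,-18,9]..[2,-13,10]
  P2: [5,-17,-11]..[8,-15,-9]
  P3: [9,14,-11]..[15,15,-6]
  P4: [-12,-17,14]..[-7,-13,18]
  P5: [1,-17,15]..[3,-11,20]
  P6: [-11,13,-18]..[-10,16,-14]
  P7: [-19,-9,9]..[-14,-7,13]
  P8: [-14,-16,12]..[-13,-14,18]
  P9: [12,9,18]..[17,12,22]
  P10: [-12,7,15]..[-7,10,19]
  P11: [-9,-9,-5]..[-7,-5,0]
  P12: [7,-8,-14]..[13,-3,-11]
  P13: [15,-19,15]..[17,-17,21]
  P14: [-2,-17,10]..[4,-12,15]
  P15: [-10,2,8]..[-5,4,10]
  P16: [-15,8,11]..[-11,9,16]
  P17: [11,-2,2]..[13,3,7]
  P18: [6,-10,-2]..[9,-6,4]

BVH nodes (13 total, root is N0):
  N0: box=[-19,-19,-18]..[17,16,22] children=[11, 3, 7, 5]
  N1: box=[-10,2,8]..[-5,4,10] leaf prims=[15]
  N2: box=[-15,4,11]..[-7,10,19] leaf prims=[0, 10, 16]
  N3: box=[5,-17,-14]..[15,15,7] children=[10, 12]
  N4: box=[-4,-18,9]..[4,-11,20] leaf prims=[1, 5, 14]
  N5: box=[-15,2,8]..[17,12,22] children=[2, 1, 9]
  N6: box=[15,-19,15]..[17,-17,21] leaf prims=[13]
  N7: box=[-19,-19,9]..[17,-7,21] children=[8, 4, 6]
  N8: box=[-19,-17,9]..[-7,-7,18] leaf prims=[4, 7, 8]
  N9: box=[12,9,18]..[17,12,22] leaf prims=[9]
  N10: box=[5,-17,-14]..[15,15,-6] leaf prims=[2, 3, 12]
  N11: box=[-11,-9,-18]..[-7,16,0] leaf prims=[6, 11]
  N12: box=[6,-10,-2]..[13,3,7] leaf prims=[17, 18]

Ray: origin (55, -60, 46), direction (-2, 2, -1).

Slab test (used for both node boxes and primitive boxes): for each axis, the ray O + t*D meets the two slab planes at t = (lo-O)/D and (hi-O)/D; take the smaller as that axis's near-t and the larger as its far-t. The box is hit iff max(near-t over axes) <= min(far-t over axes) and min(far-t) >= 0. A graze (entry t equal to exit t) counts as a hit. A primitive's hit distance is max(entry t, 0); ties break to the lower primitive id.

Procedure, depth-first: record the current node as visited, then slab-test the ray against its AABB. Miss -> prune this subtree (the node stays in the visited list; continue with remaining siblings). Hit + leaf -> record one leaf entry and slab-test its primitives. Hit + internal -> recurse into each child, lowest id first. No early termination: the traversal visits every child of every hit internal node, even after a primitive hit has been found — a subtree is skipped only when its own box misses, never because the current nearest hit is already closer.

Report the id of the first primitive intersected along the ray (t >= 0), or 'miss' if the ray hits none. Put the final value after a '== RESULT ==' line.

Traverse from the root:
N0 x:[19,37] y:[41/2,38] z:[24,64] -> hit [24,37], descend [3, 5, 7, 11]
  N3 x:[20,25] y:[43/2,75/2] z:[39,60] -> miss, prune
  N5 x:[19,35] y:[31,36] z:[24,38] -> hit [31,35], descend [1, 2, 9]
    N1 x:[30,65/2] y:[31,32] z:[36,38] -> miss, prune
    N2 x:[31,35] y:[32,35] z:[27,35] -> hit [32,35] leaf, test {P0@t=33, P10(miss), P16@t=34}
    N9 x:[19,43/2] y:[69/2,36] z:[24,28] -> miss, prune
  N7 x:[19,37] y:[41/2,53/2] z:[25,37] -> hit [25,53/2], descend [4, 6, 8]
    N4 x:[51/2,59/2] y:[21,49/2] z:[26,37] -> miss, prune
    N6 x:[19,20] y:[41/2,43/2] z:[25,31] -> miss, prune
    N8 x:[31,37] y:[43/2,53/2] z:[28,37] -> miss, prune
  N11 x:[31,33] y:[51/2,38] z:[46,64] -> miss, prune

Summary -> nodes [0, 3, 5, 1, 2, 9, 7, 4, 6, 8, 11]; box-tests=11; leaf-entries=1; first=P0

== RESULT ==
0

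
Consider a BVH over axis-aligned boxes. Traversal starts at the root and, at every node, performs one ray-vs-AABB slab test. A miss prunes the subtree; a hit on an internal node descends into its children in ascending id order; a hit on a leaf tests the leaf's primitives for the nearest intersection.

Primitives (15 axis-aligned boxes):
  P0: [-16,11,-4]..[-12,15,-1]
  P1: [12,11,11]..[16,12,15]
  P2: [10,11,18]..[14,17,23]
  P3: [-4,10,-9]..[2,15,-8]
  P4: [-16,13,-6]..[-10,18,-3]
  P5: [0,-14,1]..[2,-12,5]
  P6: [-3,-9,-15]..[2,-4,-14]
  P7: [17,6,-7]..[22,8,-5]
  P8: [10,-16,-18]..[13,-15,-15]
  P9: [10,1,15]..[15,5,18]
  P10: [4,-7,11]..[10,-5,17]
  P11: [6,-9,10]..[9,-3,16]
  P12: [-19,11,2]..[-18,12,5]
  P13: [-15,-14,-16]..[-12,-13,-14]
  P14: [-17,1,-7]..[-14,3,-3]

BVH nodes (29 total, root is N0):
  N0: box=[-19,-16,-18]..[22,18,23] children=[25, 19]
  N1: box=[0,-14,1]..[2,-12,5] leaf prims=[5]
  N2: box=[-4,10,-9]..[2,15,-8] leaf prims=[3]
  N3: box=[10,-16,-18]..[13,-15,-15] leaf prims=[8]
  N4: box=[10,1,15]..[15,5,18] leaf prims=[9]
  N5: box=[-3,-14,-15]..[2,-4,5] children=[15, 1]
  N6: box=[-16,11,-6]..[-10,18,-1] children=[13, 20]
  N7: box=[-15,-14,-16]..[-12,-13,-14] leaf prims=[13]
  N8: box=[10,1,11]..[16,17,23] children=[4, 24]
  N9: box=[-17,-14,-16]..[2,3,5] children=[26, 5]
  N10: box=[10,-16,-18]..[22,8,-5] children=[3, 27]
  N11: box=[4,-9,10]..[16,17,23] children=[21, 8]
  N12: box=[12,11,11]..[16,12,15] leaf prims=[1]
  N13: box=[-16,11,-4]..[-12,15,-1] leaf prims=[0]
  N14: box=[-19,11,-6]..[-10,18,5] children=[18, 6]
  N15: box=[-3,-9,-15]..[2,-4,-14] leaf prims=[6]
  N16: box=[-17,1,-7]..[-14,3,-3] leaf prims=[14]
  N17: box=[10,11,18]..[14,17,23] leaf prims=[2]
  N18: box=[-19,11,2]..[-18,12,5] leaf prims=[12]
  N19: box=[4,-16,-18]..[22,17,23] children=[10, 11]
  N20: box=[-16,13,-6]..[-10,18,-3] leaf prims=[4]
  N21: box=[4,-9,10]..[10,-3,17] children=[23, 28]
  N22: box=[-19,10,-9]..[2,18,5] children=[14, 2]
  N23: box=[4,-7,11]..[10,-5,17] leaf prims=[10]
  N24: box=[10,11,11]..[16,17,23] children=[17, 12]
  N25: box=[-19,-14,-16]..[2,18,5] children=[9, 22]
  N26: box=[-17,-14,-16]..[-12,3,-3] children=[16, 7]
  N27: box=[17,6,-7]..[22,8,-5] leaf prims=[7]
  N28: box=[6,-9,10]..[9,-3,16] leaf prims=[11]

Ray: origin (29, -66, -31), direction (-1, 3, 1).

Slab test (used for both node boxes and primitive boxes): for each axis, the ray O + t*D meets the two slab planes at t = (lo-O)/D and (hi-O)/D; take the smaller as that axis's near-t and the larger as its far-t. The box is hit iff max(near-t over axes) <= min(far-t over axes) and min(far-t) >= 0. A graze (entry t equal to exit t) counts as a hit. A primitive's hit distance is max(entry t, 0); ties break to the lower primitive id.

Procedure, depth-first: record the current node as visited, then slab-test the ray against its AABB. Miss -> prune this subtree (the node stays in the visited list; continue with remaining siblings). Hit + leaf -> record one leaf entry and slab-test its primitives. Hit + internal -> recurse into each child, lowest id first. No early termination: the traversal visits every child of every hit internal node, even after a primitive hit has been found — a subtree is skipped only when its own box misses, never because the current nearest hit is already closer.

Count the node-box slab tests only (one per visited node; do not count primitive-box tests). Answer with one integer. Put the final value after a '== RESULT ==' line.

Traverse from the root:
N0 x:[7,48] y:[50/3,28] z:[13,54] -> hit [50/3,28], descend [19, 25]
  N19 x:[7,25] y:[50/3,83/3] z:[13,54] -> hit [50/3,25], descend [10, 11]
    N10 x:[7,19] y:[50/3,74/3] z:[13,26] -> hit [50/3,19], descend [3, 27]
      N3 x:[16,19] y:[50/3,17] z:[13,16] -> miss, prune
      N27 x:[7,12] y:[24,74/3] z:[24,26] -> miss, prune
    N11 x:[13,25] y:[19,83/3] z:[41,54] -> miss, prune
  N25 x:[27,48] y:[52/3,28] z:[15,36] -> hit [27,28], descend [9, 22]
    N9 x:[27,46] y:[52/3,23] z:[15,36] -> miss, prune
    N22 x:[27,48] y:[76/3,28] z:[22,36] -> hit [27,28], descend [2, 14]
      N2 x:[27,33] y:[76/3,27] z:[22,23] -> miss, prune
      N14 x:[39,48] y:[77/3,28] z:[25,36] -> miss, prune

Summary -> nodes [0, 19, 10, 3, 27, 11, 25, 9, 22, 2, 14]; box-tests=11; leaf-entries=0; first=miss

== RESULT ==
11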